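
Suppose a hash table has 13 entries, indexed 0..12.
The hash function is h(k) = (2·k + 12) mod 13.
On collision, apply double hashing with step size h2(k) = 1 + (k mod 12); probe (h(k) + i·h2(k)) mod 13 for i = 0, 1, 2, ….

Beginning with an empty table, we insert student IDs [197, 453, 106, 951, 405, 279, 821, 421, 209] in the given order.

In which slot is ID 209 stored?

6

Insert 197: h=3, slot 3 empty → index 3.
Insert 453: h=8, slot 8 empty → index 8.
Insert 106: h=3, h2=11, slot 3 occupied → index 1.
Insert 951: h=3, h2=4, slot 3 occupied → index 7.
Insert 405: h=3, h2=10, slot 3 occupied → index 0.
Insert 279: h=11, slot 11 empty → index 11.
Insert 821: h=3, h2=6, slot 3 occupied → index 9.
Insert 421: h=9, h2=2, slots 9,11,0 occupied → index 2.
Insert 209: h=1, h2=6, slots 1,7,0 occupied → index 6.
Table: [405, 106, 421, 197, _, _, 209, 951, 453, 821, _, 279, _]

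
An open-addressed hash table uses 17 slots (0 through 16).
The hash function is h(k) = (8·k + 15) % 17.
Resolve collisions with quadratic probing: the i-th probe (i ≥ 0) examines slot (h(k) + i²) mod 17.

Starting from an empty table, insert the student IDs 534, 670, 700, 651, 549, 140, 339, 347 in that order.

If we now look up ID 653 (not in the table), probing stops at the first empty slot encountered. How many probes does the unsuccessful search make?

5

Insert 534: h=3, slot 3 empty → index 3.
Insert 670: h=3, slot 3 occupied → index 4.
Insert 700: h=5, slot 5 empty → index 5.
Insert 651: h=4, slots 4,5 occupied → index 8.
Insert 549: h=4, slots 4,5,8 occupied → index 13.
Insert 140: h=13, slot 13 occupied → index 14.
Insert 339: h=7, slot 7 empty → index 7.
Insert 347: h=3, slots 3,4,7 occupied → index 12.
Table: [_, _, _, 534, 670, 700, _, 339, 651, _, _, _, 347, 549, 140, _, _]
Lookup 653: h=3, probe 3,4,7,12,2 → slot 2 empty, not found.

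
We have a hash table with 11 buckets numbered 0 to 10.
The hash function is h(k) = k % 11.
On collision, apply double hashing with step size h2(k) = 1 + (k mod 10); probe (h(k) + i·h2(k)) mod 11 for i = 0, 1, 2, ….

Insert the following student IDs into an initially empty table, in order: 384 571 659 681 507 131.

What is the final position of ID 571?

384 hashes to 10; slot 10 is free => place at 10.
571 hashes to 10, h2=2; 10 taken => place at 1.
659 hashes to 10, h2=10; 10 taken => place at 9.
681 hashes to 10, h2=2; 10,1 taken => place at 3.
507 hashes to 1, h2=8; 1,9 taken => place at 6.
131 hashes to 10, h2=2; 10,1,3 taken => place at 5.
Table: [-, 571, -, 681, -, 131, 507, -, -, 659, 384]

1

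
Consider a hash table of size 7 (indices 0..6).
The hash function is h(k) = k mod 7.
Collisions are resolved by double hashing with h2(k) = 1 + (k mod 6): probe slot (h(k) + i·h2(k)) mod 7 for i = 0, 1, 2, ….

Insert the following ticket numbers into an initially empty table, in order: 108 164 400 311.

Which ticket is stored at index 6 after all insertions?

108 hashes to 3; slot 3 is free => place at 3.
164 hashes to 3, h2=3; 3 taken => place at 6.
400 hashes to 1; slot 1 is free => place at 1.
311 hashes to 3, h2=6; 3 taken => place at 2.
Table: [—, 400, 311, 108, —, —, 164]

164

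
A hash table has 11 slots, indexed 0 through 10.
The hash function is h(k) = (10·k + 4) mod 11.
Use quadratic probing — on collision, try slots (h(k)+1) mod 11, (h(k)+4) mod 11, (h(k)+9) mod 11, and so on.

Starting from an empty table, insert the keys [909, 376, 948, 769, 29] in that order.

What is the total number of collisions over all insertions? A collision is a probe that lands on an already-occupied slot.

2

909 hashes to 8; slot 8 is free => place at 8.
376 hashes to 2; slot 2 is free => place at 2.
948 hashes to 2; 2 taken => place at 3.
769 hashes to 5; slot 5 is free => place at 5.
29 hashes to 8; 8 taken => place at 9.
Table: [-, -, 376, 948, -, 769, -, -, 909, 29, -]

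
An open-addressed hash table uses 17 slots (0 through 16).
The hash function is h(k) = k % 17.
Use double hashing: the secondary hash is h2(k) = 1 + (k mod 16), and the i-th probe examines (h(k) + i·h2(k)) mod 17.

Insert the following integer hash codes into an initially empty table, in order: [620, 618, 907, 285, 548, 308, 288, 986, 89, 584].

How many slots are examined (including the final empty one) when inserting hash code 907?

620: h=8 → slot 8
618: h=6 → slot 6
907: h=6, h2=12, probe 6,1 → slot 1
285: h=13 → slot 13
548: h=4 → slot 4
308: h=2 → slot 2
288: h=16 → slot 16
986: h=0 → slot 0
89: h=4, h2=10, probe 4,14 → slot 14
584: h=6, h2=9, probe 6,15 → slot 15
Table: [986, 907, 308, ., 548, ., 618, ., 620, ., ., ., ., 285, 89, 584, 288]

2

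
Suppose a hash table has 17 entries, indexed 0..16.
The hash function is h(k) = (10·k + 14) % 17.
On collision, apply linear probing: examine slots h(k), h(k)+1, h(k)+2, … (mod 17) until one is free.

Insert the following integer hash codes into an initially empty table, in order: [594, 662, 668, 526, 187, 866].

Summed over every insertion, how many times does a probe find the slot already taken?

Insert 594: h=4, slot 4 empty -> index 4.
Insert 662: h=4, slot 4 occupied -> index 5.
Insert 668: h=13, slot 13 empty -> index 13.
Insert 526: h=4, slots 4,5 occupied -> index 6.
Insert 187: h=14, slot 14 empty -> index 14.
Insert 866: h=4, slots 4,5,6 occupied -> index 7.
Table: [_, _, _, _, 594, 662, 526, 866, _, _, _, _, _, 668, 187, _, _]

6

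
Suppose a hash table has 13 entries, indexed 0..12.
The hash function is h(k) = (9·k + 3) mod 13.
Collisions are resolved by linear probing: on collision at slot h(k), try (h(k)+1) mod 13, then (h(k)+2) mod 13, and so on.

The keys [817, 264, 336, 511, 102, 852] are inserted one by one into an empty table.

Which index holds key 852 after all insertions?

3

Insert 817: h=11, slot 11 empty -> index 11.
Insert 264: h=0, slot 0 empty -> index 0.
Insert 336: h=11, slot 11 occupied -> index 12.
Insert 511: h=0, slot 0 occupied -> index 1.
Insert 102: h=11, slots 11,12,0,1 occupied -> index 2.
Insert 852: h=1, slots 1,2 occupied -> index 3.
Table: [264, 511, 102, 852, ., ., ., ., ., ., ., 817, 336]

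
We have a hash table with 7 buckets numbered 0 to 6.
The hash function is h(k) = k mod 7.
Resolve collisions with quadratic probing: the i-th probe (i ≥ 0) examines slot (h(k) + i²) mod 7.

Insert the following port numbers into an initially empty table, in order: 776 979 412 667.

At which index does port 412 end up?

776 hashes to 6; slot 6 is free → place at 6.
979 hashes to 6; 6 taken → place at 0.
412 hashes to 6; 6,0 taken → place at 3.
667 hashes to 2; slot 2 is free → place at 2.
Table: [979, ∅, 667, 412, ∅, ∅, 776]

3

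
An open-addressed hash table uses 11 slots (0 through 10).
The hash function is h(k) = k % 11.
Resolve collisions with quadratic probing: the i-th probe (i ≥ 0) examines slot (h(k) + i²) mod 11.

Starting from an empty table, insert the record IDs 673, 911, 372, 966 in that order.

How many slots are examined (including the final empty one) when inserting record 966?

4

673 hashes to 2; slot 2 is free → place at 2.
911 hashes to 9; slot 9 is free → place at 9.
372 hashes to 9; 9 taken → place at 10.
966 hashes to 9; 9,10,2 taken → place at 7.
Table: [-, -, 673, -, -, -, -, 966, -, 911, 372]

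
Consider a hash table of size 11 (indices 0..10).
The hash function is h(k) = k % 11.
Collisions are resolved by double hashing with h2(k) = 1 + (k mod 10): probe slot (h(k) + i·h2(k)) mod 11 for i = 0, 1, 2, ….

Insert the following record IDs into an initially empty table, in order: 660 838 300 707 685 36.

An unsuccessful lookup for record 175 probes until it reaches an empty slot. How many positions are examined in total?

2

660 hashes to 0; slot 0 is free → place at 0.
838 hashes to 2; slot 2 is free → place at 2.
300 hashes to 3; slot 3 is free → place at 3.
707 hashes to 3, h2=8; 3,0 taken → place at 8.
685 hashes to 3, h2=6; 3 taken → place at 9.
36 hashes to 3, h2=7; 3 taken → place at 10.
Table: [660, -, 838, 300, -, -, -, -, 707, 685, 36]
Lookup 175: h=10, h2=6, probe 10,5 → slot 5 empty, not found.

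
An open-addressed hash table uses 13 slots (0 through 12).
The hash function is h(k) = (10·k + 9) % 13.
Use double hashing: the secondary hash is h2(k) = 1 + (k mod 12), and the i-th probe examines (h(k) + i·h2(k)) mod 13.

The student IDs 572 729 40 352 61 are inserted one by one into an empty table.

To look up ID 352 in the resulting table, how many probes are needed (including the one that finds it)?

572: h=9 -> slot 9
729: h=6 -> slot 6
40: h=6, h2=5, probe 6,11 -> slot 11
352: h=6, h2=5, probe 6,11,3 -> slot 3
61: h=8 -> slot 8
Table: [-, -, -, 352, -, -, 729, -, 61, 572, -, 40, -]
Lookup 352: h=6, h2=5, probe 6,11,3 → found at 3.

3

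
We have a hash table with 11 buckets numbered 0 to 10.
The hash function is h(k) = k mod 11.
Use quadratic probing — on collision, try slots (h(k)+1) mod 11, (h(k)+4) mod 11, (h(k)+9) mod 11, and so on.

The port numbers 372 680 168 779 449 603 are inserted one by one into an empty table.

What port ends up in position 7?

372: h=9 => slot 9
680: h=9, probe 9,10 => slot 10
168: h=3 => slot 3
779: h=9, probe 9,10,2 => slot 2
449: h=9, probe 9,10,2,7 => slot 7
603: h=9, probe 9,10,2,7,3,1 => slot 1
Table: [∅, 603, 779, 168, ∅, ∅, ∅, 449, ∅, 372, 680]

449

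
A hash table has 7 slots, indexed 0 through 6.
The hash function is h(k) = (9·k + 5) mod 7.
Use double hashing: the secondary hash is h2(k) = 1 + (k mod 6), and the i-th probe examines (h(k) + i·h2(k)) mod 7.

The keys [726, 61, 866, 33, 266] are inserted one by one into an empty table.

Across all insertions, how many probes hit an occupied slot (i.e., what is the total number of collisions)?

6

726: h=1 → slot 1
61: h=1, h2=2, probe 1,3 → slot 3
866: h=1, h2=3, probe 1,4 → slot 4
33: h=1, h2=4, probe 1,5 → slot 5
266: h=5, h2=3, probe 5,1,4,0 → slot 0
Table: [266, 726, ., 61, 866, 33, .]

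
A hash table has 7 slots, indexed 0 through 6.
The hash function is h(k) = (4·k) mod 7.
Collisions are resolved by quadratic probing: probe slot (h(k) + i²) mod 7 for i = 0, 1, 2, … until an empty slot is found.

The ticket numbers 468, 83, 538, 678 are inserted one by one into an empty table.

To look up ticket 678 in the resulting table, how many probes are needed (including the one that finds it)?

468 hashes to 3; slot 3 is free → place at 3.
83 hashes to 3; 3 taken → place at 4.
538 hashes to 3; 3,4 taken → place at 0.
678 hashes to 3; 3,4,0 taken → place at 5.
Table: [538, ∅, ∅, 468, 83, 678, ∅]
Lookup 678: h=3, probe 3,4,0,5 → found at 5.

4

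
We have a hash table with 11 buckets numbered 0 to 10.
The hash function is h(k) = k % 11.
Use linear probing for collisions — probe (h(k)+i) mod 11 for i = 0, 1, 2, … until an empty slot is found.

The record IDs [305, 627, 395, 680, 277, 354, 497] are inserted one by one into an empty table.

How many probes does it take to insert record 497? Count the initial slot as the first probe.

3

305: h=8 → slot 8
627: h=0 → slot 0
395: h=10 → slot 10
680: h=9 → slot 9
277: h=2 → slot 2
354: h=2, probe 2,3 → slot 3
497: h=2, probe 2,3,4 → slot 4
Table: [627, ., 277, 354, 497, ., ., ., 305, 680, 395]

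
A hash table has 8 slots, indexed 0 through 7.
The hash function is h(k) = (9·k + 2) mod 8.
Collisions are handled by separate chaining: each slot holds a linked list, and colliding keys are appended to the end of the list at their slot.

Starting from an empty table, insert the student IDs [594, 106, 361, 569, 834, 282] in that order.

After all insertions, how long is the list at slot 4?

Insert 594: h=4, bucket 4 empty → new chain.
Insert 106: h=4, bucket 4 nonempty → append to chain.
Insert 361: h=3, bucket 3 empty → new chain.
Insert 569: h=3, bucket 3 nonempty → append to chain.
Insert 834: h=4, bucket 4 nonempty → append to chain.
Insert 282: h=4, bucket 4 nonempty → append to chain.
Final buckets:
0: .
1: .
2: .
3: 361 -> 569
4: 594 -> 106 -> 834 -> 282
5: .
6: .
7: .

4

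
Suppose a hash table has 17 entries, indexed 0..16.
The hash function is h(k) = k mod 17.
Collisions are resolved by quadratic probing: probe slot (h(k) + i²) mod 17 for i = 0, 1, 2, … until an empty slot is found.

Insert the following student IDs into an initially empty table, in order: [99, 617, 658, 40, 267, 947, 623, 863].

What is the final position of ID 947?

99: h=14 → slot 14
617: h=5 → slot 5
658: h=12 → slot 12
40: h=6 → slot 6
267: h=12, probe 12,13 → slot 13
947: h=12, probe 12,13,16 → slot 16
623: h=11 → slot 11
863: h=13, probe 13,14,0 → slot 0
Table: [863, -, -, -, -, 617, 40, -, -, -, -, 623, 658, 267, 99, -, 947]

16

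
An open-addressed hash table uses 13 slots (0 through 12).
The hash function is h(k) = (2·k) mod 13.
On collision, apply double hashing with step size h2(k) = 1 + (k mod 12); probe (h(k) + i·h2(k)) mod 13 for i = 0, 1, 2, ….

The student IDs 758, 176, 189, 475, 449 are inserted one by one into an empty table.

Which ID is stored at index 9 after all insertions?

475

Insert 758: h=8, slot 8 empty => index 8.
Insert 176: h=1, slot 1 empty => index 1.
Insert 189: h=1, h2=10, slot 1 occupied => index 11.
Insert 475: h=1, h2=8, slot 1 occupied => index 9.
Insert 449: h=1, h2=6, slot 1 occupied => index 7.
Table: [-, 176, -, -, -, -, -, 449, 758, 475, -, 189, -]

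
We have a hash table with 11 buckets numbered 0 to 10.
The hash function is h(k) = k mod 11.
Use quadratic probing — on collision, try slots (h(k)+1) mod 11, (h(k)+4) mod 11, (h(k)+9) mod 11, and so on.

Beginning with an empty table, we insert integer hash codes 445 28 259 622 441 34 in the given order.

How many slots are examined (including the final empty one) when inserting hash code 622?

3

445 hashes to 5; slot 5 is free => place at 5.
28 hashes to 6; slot 6 is free => place at 6.
259 hashes to 6; 6 taken => place at 7.
622 hashes to 6; 6,7 taken => place at 10.
441 hashes to 1; slot 1 is free => place at 1.
34 hashes to 1; 1 taken => place at 2.
Table: [-, 441, 34, -, -, 445, 28, 259, -, -, 622]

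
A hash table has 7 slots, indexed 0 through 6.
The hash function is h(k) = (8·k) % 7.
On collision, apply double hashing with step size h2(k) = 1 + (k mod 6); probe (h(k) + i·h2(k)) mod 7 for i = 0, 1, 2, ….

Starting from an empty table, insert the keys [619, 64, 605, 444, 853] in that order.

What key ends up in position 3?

619 hashes to 3; slot 3 is free -> place at 3.
64 hashes to 1; slot 1 is free -> place at 1.
605 hashes to 3, h2=6; 3 taken -> place at 2.
444 hashes to 3, h2=1; 3 taken -> place at 4.
853 hashes to 6; slot 6 is free -> place at 6.
Table: [∅, 64, 605, 619, 444, ∅, 853]

619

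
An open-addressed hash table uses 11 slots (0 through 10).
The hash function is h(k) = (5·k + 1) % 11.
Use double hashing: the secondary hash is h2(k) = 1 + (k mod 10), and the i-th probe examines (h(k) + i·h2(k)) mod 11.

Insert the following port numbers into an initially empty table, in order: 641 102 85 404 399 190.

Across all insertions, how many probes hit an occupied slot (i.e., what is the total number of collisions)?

5

641: h=5 -> slot 5
102: h=5, h2=3, probe 5,8 -> slot 8
85: h=8, h2=6, probe 8,3 -> slot 3
404: h=8, h2=5, probe 8,2 -> slot 2
399: h=5, h2=10, probe 5,4 -> slot 4
190: h=5, h2=1, probe 5,6 -> slot 6
Table: [., ., 404, 85, 399, 641, 190, ., 102, ., .]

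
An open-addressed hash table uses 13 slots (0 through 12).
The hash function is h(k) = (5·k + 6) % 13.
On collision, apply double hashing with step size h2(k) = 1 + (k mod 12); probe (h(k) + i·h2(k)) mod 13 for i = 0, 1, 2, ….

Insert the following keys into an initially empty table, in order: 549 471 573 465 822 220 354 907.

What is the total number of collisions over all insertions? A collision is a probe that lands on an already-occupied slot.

6

549: h=8 -> slot 8
471: h=8, h2=4, probe 8,12 -> slot 12
573: h=11 -> slot 11
465: h=4 -> slot 4
822: h=8, h2=7, probe 8,2 -> slot 2
220: h=1 -> slot 1
354: h=8, h2=7, probe 8,2,9 -> slot 9
907: h=4, h2=8, probe 4,12,7 -> slot 7
Table: [-, 220, 822, -, 465, -, -, 907, 549, 354, -, 573, 471]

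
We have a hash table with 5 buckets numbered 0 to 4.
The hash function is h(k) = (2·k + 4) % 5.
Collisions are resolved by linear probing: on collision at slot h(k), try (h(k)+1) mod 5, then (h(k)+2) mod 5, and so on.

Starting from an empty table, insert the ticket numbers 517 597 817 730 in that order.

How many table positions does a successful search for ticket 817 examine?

Insert 517: h=3, slot 3 empty -> index 3.
Insert 597: h=3, slot 3 occupied -> index 4.
Insert 817: h=3, slots 3,4 occupied -> index 0.
Insert 730: h=4, slots 4,0 occupied -> index 1.
Table: [817, 730, ∅, 517, 597]
Lookup 817: h=3, probe 3,4,0 → found at 0.

3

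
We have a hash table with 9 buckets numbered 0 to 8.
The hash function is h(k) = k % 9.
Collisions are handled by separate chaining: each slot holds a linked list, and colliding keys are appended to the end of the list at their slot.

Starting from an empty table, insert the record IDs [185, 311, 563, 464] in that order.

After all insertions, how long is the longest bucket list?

185 → bucket 5
311 → bucket 5 (collision)
563 → bucket 5 (collision)
464 → bucket 5 (collision)
Final buckets:
0: —
1: —
2: —
3: —
4: —
5: 185 -> 311 -> 563 -> 464
6: —
7: —
8: —

4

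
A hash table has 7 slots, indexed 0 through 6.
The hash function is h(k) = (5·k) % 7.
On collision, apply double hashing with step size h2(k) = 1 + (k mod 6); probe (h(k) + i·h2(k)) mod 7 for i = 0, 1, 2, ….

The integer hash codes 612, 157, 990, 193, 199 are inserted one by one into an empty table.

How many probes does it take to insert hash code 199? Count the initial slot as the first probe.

3

Insert 612: h=1, slot 1 empty -> index 1.
Insert 157: h=1, h2=2, slot 1 occupied -> index 3.
Insert 990: h=1, h2=1, slot 1 occupied -> index 2.
Insert 193: h=6, slot 6 empty -> index 6.
Insert 199: h=1, h2=2, slots 1,3 occupied -> index 5.
Table: [-, 612, 990, 157, -, 199, 193]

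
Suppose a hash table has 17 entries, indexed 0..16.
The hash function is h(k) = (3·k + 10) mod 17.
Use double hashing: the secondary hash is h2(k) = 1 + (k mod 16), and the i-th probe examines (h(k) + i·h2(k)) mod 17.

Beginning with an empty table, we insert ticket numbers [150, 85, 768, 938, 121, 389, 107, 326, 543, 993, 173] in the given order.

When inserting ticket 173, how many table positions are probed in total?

Insert 150: h=1, slot 1 empty -> index 1.
Insert 85: h=10, slot 10 empty -> index 10.
Insert 768: h=2, slot 2 empty -> index 2.
Insert 938: h=2, h2=11, slot 2 occupied -> index 13.
Insert 121: h=16, slot 16 empty -> index 16.
Insert 389: h=4, slot 4 empty -> index 4.
Insert 107: h=8, slot 8 empty -> index 8.
Insert 326: h=2, h2=7, slot 2 occupied -> index 9.
Insert 543: h=7, slot 7 empty -> index 7.
Insert 993: h=14, slot 14 empty -> index 14.
Insert 173: h=2, h2=14, slots 2,16,13,10,7,4,1 occupied -> index 15.
Table: [_, 150, 768, _, 389, _, _, 543, 107, 326, 85, _, _, 938, 993, 173, 121]

8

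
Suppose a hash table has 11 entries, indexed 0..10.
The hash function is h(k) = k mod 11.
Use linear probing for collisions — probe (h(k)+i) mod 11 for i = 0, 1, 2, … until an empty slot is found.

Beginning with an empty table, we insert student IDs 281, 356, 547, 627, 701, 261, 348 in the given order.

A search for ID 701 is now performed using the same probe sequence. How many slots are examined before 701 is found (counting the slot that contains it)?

2

281: h=6 -> slot 6
356: h=4 -> slot 4
547: h=8 -> slot 8
627: h=0 -> slot 0
701: h=8, probe 8,9 -> slot 9
261: h=8, probe 8,9,10 -> slot 10
348: h=7 -> slot 7
Table: [627, _, _, _, 356, _, 281, 348, 547, 701, 261]
Lookup 701: h=8, probe 8,9 → found at 9.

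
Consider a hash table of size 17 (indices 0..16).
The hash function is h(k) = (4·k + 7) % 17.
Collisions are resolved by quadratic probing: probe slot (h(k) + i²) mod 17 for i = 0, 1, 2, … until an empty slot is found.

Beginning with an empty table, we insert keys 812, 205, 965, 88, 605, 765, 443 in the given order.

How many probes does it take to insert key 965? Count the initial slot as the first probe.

Insert 812: h=8, slot 8 empty → index 8.
Insert 205: h=11, slot 11 empty → index 11.
Insert 965: h=8, slot 8 occupied → index 9.
Insert 88: h=2, slot 2 empty → index 2.
Insert 605: h=13, slot 13 empty → index 13.
Insert 765: h=7, slot 7 empty → index 7.
Insert 443: h=11, slot 11 occupied → index 12.
Table: [-, -, 88, -, -, -, -, 765, 812, 965, -, 205, 443, 605, -, -, -]

2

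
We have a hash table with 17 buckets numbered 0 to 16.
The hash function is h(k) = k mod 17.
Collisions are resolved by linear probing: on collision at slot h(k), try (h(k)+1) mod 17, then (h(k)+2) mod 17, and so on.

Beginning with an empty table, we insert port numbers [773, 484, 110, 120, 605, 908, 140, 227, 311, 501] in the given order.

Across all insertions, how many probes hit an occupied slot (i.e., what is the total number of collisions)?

773: h=8 => slot 8
484: h=8, probe 8,9 => slot 9
110: h=8, probe 8,9,10 => slot 10
120: h=1 => slot 1
605: h=10, probe 10,11 => slot 11
908: h=7 => slot 7
140: h=4 => slot 4
227: h=6 => slot 6
311: h=5 => slot 5
501: h=8, probe 8,9,10,11,12 => slot 12
Table: [_, 120, _, _, 140, 311, 227, 908, 773, 484, 110, 605, 501, _, _, _, _]

8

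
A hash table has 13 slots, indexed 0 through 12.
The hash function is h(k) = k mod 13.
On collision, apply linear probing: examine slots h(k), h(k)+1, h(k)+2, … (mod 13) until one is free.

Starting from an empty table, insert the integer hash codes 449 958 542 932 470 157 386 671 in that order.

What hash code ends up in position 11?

932

Insert 449: h=7, slot 7 empty => index 7.
Insert 958: h=9, slot 9 empty => index 9.
Insert 542: h=9, slot 9 occupied => index 10.
Insert 932: h=9, slots 9,10 occupied => index 11.
Insert 470: h=2, slot 2 empty => index 2.
Insert 157: h=1, slot 1 empty => index 1.
Insert 386: h=9, slots 9,10,11 occupied => index 12.
Insert 671: h=8, slot 8 empty => index 8.
Table: [_, 157, 470, _, _, _, _, 449, 671, 958, 542, 932, 386]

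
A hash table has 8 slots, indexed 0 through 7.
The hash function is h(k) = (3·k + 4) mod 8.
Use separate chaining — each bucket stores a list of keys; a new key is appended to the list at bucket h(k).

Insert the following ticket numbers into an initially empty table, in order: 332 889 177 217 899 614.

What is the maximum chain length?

3

332 -> bucket 0
889 -> bucket 7
177 -> bucket 7 (collision)
217 -> bucket 7 (collision)
899 -> bucket 5
614 -> bucket 6
Final buckets:
0: 332
1: -
2: -
3: -
4: -
5: 899
6: 614
7: 889 -> 177 -> 217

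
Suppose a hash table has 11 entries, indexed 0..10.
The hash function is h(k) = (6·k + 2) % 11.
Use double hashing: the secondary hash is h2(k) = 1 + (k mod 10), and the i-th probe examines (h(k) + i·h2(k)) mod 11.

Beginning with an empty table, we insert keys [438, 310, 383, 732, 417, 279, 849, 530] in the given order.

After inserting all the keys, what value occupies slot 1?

Insert 438: h=1, slot 1 empty -> index 1.
Insert 310: h=3, slot 3 empty -> index 3.
Insert 383: h=1, h2=4, slot 1 occupied -> index 5.
Insert 732: h=5, h2=3, slot 5 occupied -> index 8.
Insert 417: h=7, slot 7 empty -> index 7.
Insert 279: h=4, slot 4 empty -> index 4.
Insert 849: h=3, h2=10, slot 3 occupied -> index 2.
Insert 530: h=3, h2=1, slots 3,4,5 occupied -> index 6.
Table: [-, 438, 849, 310, 279, 383, 530, 417, 732, -, -]

438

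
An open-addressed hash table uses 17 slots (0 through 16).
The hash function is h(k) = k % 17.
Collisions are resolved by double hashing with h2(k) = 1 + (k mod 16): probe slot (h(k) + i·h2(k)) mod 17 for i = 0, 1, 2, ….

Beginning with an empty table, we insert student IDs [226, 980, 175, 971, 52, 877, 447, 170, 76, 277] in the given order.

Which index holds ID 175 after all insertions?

Insert 226: h=5, slot 5 empty → index 5.
Insert 980: h=11, slot 11 empty → index 11.
Insert 175: h=5, h2=16, slot 5 occupied → index 4.
Insert 971: h=2, slot 2 empty → index 2.
Insert 52: h=1, slot 1 empty → index 1.
Insert 877: h=10, slot 10 empty → index 10.
Insert 447: h=5, h2=16, slots 5,4 occupied → index 3.
Insert 170: h=0, slot 0 empty → index 0.
Insert 76: h=8, slot 8 empty → index 8.
Insert 277: h=5, h2=6, slots 5,11,0 occupied → index 6.
Table: [170, 52, 971, 447, 175, 226, 277, ., 76, ., 877, 980, ., ., ., ., .]

4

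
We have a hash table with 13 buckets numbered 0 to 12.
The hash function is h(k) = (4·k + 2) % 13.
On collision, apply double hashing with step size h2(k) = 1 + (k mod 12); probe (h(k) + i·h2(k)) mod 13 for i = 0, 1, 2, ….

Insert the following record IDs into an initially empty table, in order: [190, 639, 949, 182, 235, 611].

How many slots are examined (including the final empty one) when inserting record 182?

2

Insert 190: h=8, slot 8 empty => index 8.
Insert 639: h=10, slot 10 empty => index 10.
Insert 949: h=2, slot 2 empty => index 2.
Insert 182: h=2, h2=3, slot 2 occupied => index 5.
Insert 235: h=6, slot 6 empty => index 6.
Insert 611: h=2, h2=12, slot 2 occupied => index 1.
Table: [-, 611, 949, -, -, 182, 235, -, 190, -, 639, -, -]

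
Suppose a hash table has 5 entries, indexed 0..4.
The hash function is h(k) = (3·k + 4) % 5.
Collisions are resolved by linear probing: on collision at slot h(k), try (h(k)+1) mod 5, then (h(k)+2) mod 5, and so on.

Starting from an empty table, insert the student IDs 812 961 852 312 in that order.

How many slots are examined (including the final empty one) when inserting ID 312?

812: h=0 -> slot 0
961: h=2 -> slot 2
852: h=0, probe 0,1 -> slot 1
312: h=0, probe 0,1,2,3 -> slot 3
Table: [812, 852, 961, 312, ∅]

4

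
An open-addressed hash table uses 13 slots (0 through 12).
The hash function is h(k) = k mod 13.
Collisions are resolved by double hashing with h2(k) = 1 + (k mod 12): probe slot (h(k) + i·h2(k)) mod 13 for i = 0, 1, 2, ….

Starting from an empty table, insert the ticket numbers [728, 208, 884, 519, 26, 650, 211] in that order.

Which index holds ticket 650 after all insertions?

Insert 728: h=0, slot 0 empty => index 0.
Insert 208: h=0, h2=5, slot 0 occupied => index 5.
Insert 884: h=0, h2=9, slot 0 occupied => index 9.
Insert 519: h=12, slot 12 empty => index 12.
Insert 26: h=0, h2=3, slot 0 occupied => index 3.
Insert 650: h=0, h2=3, slots 0,3 occupied => index 6.
Insert 211: h=3, h2=8, slot 3 occupied => index 11.
Table: [728, ∅, ∅, 26, ∅, 208, 650, ∅, ∅, 884, ∅, 211, 519]

6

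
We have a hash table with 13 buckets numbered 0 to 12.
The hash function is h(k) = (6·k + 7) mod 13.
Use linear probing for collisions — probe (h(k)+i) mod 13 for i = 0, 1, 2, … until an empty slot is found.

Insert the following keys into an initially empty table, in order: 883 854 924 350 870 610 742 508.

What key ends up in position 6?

883 hashes to 1; slot 1 is free → place at 1.
854 hashes to 9; slot 9 is free → place at 9.
924 hashes to 0; slot 0 is free → place at 0.
350 hashes to 1; 1 taken → place at 2.
870 hashes to 1; 1,2 taken → place at 3.
610 hashes to 1; 1,2,3 taken → place at 4.
742 hashes to 0; 0,1,2,3,4 taken → place at 5.
508 hashes to 0; 0,1,2,3,4,5 taken → place at 6.
Table: [924, 883, 350, 870, 610, 742, 508, —, —, 854, —, —, —]

508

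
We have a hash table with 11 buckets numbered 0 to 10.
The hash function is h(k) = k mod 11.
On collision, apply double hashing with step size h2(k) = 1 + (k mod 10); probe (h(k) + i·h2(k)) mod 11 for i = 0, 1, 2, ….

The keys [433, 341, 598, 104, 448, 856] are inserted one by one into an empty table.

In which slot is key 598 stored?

433 hashes to 4; slot 4 is free => place at 4.
341 hashes to 0; slot 0 is free => place at 0.
598 hashes to 4, h2=9; 4 taken => place at 2.
104 hashes to 5; slot 5 is free => place at 5.
448 hashes to 8; slot 8 is free => place at 8.
856 hashes to 9; slot 9 is free => place at 9.
Table: [341, _, 598, _, 433, 104, _, _, 448, 856, _]

2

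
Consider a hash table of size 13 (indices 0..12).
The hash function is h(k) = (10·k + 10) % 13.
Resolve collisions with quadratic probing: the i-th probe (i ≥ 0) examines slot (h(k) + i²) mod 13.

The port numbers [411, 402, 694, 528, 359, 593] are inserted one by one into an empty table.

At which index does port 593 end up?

11

Insert 411: h=12, slot 12 empty => index 12.
Insert 402: h=0, slot 0 empty => index 0.
Insert 694: h=8, slot 8 empty => index 8.
Insert 528: h=12, slots 12,0 occupied => index 3.
Insert 359: h=12, slots 12,0,3,8 occupied => index 2.
Insert 593: h=12, slots 12,0,3,8,2 occupied => index 11.
Table: [402, ∅, 359, 528, ∅, ∅, ∅, ∅, 694, ∅, ∅, 593, 411]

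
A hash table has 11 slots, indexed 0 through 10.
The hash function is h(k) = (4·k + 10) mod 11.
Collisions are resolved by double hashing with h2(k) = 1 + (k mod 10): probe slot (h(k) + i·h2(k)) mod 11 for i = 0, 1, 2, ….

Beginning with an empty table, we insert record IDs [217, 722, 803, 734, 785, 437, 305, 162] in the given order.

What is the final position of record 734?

217 hashes to 9; slot 9 is free → place at 9.
722 hashes to 5; slot 5 is free → place at 5.
803 hashes to 10; slot 10 is free → place at 10.
734 hashes to 9, h2=5; 9 taken → place at 3.
785 hashes to 4; slot 4 is free → place at 4.
437 hashes to 9, h2=8; 9 taken → place at 6.
305 hashes to 9, h2=6; 9,4,10,5 taken → place at 0.
162 hashes to 9, h2=3; 9 taken → place at 1.
Table: [305, 162, —, 734, 785, 722, 437, —, —, 217, 803]

3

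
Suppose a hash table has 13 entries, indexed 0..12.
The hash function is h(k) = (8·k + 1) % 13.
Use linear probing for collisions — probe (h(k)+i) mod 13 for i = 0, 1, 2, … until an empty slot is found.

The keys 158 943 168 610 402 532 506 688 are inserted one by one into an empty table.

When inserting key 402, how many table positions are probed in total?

158: h=4 => slot 4
943: h=5 => slot 5
168: h=6 => slot 6
610: h=6, probe 6,7 => slot 7
402: h=6, probe 6,7,8 => slot 8
532: h=6, probe 6,7,8,9 => slot 9
506: h=6, probe 6,7,8,9,10 => slot 10
688: h=6, probe 6,7,8,9,10,11 => slot 11
Table: [—, —, —, —, 158, 943, 168, 610, 402, 532, 506, 688, —]

3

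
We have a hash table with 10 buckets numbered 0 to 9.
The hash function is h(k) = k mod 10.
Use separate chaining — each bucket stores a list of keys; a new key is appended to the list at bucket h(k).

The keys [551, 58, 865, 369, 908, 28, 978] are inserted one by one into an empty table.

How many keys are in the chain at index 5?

Insert 551: h=1, bucket 1 empty -> new chain.
Insert 58: h=8, bucket 8 empty -> new chain.
Insert 865: h=5, bucket 5 empty -> new chain.
Insert 369: h=9, bucket 9 empty -> new chain.
Insert 908: h=8, bucket 8 nonempty -> append to chain.
Insert 28: h=8, bucket 8 nonempty -> append to chain.
Insert 978: h=8, bucket 8 nonempty -> append to chain.
Final buckets:
0: .
1: 551
2: .
3: .
4: .
5: 865
6: .
7: .
8: 58 -> 908 -> 28 -> 978
9: 369

1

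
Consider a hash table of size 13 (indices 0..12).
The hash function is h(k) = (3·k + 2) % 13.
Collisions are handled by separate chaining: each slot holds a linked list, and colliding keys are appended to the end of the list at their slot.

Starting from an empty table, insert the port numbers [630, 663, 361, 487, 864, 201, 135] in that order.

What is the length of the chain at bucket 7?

Insert 630: h=7, bucket 7 empty -> new chain.
Insert 663: h=2, bucket 2 empty -> new chain.
Insert 361: h=6, bucket 6 empty -> new chain.
Insert 487: h=7, bucket 7 nonempty -> append to chain.
Insert 864: h=7, bucket 7 nonempty -> append to chain.
Insert 201: h=7, bucket 7 nonempty -> append to chain.
Insert 135: h=4, bucket 4 empty -> new chain.
Final buckets:
0: ∅
1: ∅
2: 663
3: ∅
4: 135
5: ∅
6: 361
7: 630 -> 487 -> 864 -> 201
8: ∅
9: ∅
10: ∅
11: ∅
12: ∅

4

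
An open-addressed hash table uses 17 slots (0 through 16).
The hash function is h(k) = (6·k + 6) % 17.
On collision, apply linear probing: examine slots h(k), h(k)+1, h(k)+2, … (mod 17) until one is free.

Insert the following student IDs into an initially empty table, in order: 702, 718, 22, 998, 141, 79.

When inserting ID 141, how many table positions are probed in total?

3

Insert 702: h=2, slot 2 empty => index 2.
Insert 718: h=13, slot 13 empty => index 13.
Insert 22: h=2, slot 2 occupied => index 3.
Insert 998: h=10, slot 10 empty => index 10.
Insert 141: h=2, slots 2,3 occupied => index 4.
Insert 79: h=4, slot 4 occupied => index 5.
Table: [∅, ∅, 702, 22, 141, 79, ∅, ∅, ∅, ∅, 998, ∅, ∅, 718, ∅, ∅, ∅]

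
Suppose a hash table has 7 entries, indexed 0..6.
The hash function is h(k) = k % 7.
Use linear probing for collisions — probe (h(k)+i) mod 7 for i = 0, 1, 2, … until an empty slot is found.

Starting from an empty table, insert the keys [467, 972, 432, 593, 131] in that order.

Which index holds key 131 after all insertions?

2

467 hashes to 5; slot 5 is free -> place at 5.
972 hashes to 6; slot 6 is free -> place at 6.
432 hashes to 5; 5,6 taken -> place at 0.
593 hashes to 5; 5,6,0 taken -> place at 1.
131 hashes to 5; 5,6,0,1 taken -> place at 2.
Table: [432, 593, 131, -, -, 467, 972]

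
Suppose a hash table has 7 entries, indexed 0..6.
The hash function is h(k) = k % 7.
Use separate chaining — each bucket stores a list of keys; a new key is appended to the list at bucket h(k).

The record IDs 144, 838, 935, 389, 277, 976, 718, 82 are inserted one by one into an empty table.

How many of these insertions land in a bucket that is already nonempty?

5

Insert 144: h=4, bucket 4 empty -> new chain.
Insert 838: h=5, bucket 5 empty -> new chain.
Insert 935: h=4, bucket 4 nonempty -> append to chain.
Insert 389: h=4, bucket 4 nonempty -> append to chain.
Insert 277: h=4, bucket 4 nonempty -> append to chain.
Insert 976: h=3, bucket 3 empty -> new chain.
Insert 718: h=4, bucket 4 nonempty -> append to chain.
Insert 82: h=5, bucket 5 nonempty -> append to chain.
Final buckets:
0: —
1: —
2: —
3: 976
4: 144 -> 935 -> 389 -> 277 -> 718
5: 838 -> 82
6: —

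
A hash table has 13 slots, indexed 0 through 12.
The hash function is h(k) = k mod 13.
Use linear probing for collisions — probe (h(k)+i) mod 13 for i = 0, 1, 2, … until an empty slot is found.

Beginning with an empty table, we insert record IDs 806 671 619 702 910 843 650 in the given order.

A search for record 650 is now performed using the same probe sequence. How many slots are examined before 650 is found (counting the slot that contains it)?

Insert 806: h=0, slot 0 empty => index 0.
Insert 671: h=8, slot 8 empty => index 8.
Insert 619: h=8, slot 8 occupied => index 9.
Insert 702: h=0, slot 0 occupied => index 1.
Insert 910: h=0, slots 0,1 occupied => index 2.
Insert 843: h=11, slot 11 empty => index 11.
Insert 650: h=0, slots 0,1,2 occupied => index 3.
Table: [806, 702, 910, 650, -, -, -, -, 671, 619, -, 843, -]
Lookup 650: h=0, probe 0,1,2,3 → found at 3.

4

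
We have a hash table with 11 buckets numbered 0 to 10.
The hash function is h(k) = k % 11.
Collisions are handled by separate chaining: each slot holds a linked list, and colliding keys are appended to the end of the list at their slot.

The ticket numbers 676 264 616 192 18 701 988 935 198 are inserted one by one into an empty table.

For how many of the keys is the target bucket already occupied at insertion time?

4

676 → bucket 5
264 → bucket 0
616 → bucket 0 (collision)
192 → bucket 5 (collision)
18 → bucket 7
701 → bucket 8
988 → bucket 9
935 → bucket 0 (collision)
198 → bucket 0 (collision)
Final buckets:
0: 264 -> 616 -> 935 -> 198
1: —
2: —
3: —
4: —
5: 676 -> 192
6: —
7: 18
8: 701
9: 988
10: —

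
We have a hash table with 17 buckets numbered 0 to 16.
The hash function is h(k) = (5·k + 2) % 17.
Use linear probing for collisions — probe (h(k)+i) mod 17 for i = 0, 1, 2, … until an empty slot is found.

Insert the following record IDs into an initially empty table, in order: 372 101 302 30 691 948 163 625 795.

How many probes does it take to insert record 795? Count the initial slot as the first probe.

6

372 hashes to 9; slot 9 is free → place at 9.
101 hashes to 14; slot 14 is free → place at 14.
302 hashes to 16; slot 16 is free → place at 16.
30 hashes to 16; 16 taken → place at 0.
691 hashes to 6; slot 6 is free → place at 6.
948 hashes to 16; 16,0 taken → place at 1.
163 hashes to 1; 1 taken → place at 2.
625 hashes to 16; 16,0,1,2 taken → place at 3.
795 hashes to 16; 16,0,1,2,3 taken → place at 4.
Table: [30, 948, 163, 625, 795, —, 691, —, —, 372, —, —, —, —, 101, —, 302]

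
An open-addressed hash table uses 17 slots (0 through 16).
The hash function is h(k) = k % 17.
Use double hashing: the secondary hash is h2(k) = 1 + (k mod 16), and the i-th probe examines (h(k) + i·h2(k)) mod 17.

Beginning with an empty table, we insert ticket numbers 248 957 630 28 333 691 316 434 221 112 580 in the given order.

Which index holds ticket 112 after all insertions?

12

Insert 248: h=10, slot 10 empty -> index 10.
Insert 957: h=5, slot 5 empty -> index 5.
Insert 630: h=1, slot 1 empty -> index 1.
Insert 28: h=11, slot 11 empty -> index 11.
Insert 333: h=10, h2=14, slot 10 occupied -> index 7.
Insert 691: h=11, h2=4, slot 11 occupied -> index 15.
Insert 316: h=10, h2=13, slot 10 occupied -> index 6.
Insert 434: h=9, slot 9 empty -> index 9.
Insert 221: h=0, slot 0 empty -> index 0.
Insert 112: h=10, h2=1, slots 10,11 occupied -> index 12.
Insert 580: h=2, slot 2 empty -> index 2.
Table: [221, 630, 580, ∅, ∅, 957, 316, 333, ∅, 434, 248, 28, 112, ∅, ∅, 691, ∅]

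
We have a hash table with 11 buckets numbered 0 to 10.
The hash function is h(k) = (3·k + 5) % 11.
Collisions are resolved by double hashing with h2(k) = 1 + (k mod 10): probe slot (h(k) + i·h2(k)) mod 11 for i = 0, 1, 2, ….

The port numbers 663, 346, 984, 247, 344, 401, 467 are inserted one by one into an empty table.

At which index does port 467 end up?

663 hashes to 3; slot 3 is free → place at 3.
346 hashes to 9; slot 9 is free → place at 9.
984 hashes to 9, h2=5; 9,3 taken → place at 8.
247 hashes to 9, h2=8; 9 taken → place at 6.
344 hashes to 3, h2=5; 3,8 taken → place at 2.
401 hashes to 9, h2=2; 9 taken → place at 0.
467 hashes to 9, h2=8; 9,6,3,0,8 taken → place at 5.
Table: [401, ., 344, 663, ., 467, 247, ., 984, 346, .]

5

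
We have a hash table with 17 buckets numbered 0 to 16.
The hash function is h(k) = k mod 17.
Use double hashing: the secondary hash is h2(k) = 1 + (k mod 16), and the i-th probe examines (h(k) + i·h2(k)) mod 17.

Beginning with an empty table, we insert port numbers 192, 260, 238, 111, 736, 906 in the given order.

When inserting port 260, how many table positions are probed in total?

2

192: h=5 → slot 5
260: h=5, h2=5, probe 5,10 → slot 10
238: h=0 → slot 0
111: h=9 → slot 9
736: h=5, h2=1, probe 5,6 → slot 6
906: h=5, h2=11, probe 5,16 → slot 16
Table: [238, -, -, -, -, 192, 736, -, -, 111, 260, -, -, -, -, -, 906]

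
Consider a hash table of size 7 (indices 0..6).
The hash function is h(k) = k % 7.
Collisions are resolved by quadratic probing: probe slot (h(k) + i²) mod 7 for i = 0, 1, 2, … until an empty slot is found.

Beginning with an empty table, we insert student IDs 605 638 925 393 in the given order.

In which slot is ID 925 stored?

605: h=3 => slot 3
638: h=1 => slot 1
925: h=1, probe 1,2 => slot 2
393: h=1, probe 1,2,5 => slot 5
Table: [_, 638, 925, 605, _, 393, _]

2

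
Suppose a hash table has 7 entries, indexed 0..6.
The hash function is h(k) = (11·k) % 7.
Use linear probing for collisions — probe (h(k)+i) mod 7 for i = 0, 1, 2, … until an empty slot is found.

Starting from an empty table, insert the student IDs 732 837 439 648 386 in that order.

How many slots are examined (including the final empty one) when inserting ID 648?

732 hashes to 2; slot 2 is free => place at 2.
837 hashes to 2; 2 taken => place at 3.
439 hashes to 6; slot 6 is free => place at 6.
648 hashes to 2; 2,3 taken => place at 4.
386 hashes to 4; 4 taken => place at 5.
Table: [., ., 732, 837, 648, 386, 439]

3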